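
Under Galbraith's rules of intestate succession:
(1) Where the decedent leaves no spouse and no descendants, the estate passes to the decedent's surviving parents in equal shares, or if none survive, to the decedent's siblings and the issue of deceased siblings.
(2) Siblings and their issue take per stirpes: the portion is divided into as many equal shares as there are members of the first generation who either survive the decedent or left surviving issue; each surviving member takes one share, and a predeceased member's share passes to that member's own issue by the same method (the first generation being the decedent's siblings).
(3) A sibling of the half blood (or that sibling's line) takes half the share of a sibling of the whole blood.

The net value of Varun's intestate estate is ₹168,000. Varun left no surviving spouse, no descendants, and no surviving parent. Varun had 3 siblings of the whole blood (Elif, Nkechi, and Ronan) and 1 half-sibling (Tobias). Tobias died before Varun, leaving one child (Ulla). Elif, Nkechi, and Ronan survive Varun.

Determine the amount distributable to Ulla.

Ulla receives ₹24,000.

The entire ₹168,000 passes to the siblings and their issue.
Counting each half-blood sibling's line as half a unit, there are 7/2 units in ₹168,000, so one unit is ₹48,000. Whole-blood lines (Elif, Nkechi, and Ronan) take ₹48,000 each; half-blood lines (Tobias) take ₹24,000 each.
Tobias's share (₹24,000) passes entirely to Ulla.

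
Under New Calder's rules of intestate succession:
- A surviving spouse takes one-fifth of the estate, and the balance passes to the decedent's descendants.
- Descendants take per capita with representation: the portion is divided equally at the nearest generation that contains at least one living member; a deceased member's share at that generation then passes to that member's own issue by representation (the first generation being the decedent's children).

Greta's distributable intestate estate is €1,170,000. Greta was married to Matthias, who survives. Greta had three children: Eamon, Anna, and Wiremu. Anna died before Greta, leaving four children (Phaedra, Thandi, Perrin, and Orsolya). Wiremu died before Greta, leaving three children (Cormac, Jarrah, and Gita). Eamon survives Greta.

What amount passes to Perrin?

Perrin receives €78,000.

Matthias takes one-fifth of €1,170,000 = €234,000. The remaining €936,000 passes to the descendants.
The descendants' portion (€936,000) is divided into 3 shares of €312,000: Eamon takes €312,000; Anna's €312,000 share passes to Anna's issue; Wiremu's €312,000 share passes to Wiremu's issue.
Anna's share (€312,000) is divided into 4 shares of €78,000: Phaedra, Thandi, Perrin, and Orsolya each take €78,000.
Wiremu's share (€312,000) is divided into 3 shares of €104,000: Cormac, Jarrah, and Gita each take €104,000.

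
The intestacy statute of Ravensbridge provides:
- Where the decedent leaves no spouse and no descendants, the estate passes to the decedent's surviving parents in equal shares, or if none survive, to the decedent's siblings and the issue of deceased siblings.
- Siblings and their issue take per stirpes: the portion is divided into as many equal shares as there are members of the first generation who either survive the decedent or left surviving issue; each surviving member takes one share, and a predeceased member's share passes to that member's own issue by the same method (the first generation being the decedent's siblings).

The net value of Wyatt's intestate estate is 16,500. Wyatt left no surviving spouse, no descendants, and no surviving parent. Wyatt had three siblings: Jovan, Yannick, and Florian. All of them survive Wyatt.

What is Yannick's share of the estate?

Yannick receives 5,500.

The entire 16,500 passes to the siblings and their issue.
That amount (16,500) is divided into 3 shares of 5,500: Jovan, Yannick, and Florian each take 5,500.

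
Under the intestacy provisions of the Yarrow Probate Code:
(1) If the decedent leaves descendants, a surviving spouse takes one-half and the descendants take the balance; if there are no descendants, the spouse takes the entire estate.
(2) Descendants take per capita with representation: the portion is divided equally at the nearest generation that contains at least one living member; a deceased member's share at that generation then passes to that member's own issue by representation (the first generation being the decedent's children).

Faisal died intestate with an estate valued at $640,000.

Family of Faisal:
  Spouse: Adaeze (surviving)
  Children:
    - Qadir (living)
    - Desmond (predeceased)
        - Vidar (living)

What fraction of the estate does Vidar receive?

Adaeze takes one-half of $640,000 = $320,000. The remaining $320,000 passes to the descendants.
The descendants' portion ($320,000) is divided into 2 shares of $160,000: Qadir takes $160,000; Desmond's $160,000 share passes to Desmond's issue.
Desmond's share ($160,000) passes entirely to Vidar.

Vidar receives 1/4 of the estate.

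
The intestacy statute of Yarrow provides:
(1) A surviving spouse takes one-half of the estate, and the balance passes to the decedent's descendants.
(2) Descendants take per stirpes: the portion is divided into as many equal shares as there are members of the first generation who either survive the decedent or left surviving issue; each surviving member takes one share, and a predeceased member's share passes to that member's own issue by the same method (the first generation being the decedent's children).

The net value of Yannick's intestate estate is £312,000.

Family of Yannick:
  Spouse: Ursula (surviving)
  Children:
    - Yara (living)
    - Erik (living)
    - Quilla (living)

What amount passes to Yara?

Yara receives £52,000.

Ursula takes one-half of £312,000 = £156,000. The remaining £156,000 passes to the descendants.
The descendants' portion (£156,000) is divided into 3 shares of £52,000: Yara, Erik, and Quilla each take £52,000.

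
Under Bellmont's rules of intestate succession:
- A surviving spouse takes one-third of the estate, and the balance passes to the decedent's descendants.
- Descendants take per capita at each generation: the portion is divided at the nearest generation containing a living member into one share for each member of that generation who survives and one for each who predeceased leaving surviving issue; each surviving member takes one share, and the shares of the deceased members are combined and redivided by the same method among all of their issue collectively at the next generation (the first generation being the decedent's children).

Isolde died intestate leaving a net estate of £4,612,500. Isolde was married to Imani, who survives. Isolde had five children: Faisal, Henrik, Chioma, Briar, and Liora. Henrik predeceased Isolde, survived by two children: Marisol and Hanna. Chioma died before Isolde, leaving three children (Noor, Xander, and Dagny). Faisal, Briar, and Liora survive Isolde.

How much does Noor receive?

Noor receives £246,000.

Imani takes one-third of £4,612,500 = £1,537,500. The remaining £3,075,000 passes to the descendants.
The descendants' portion (£3,075,000) is divided at the children's generation into 5 shares of £615,000. Faisal, Briar, and Liora each take £615,000. The 2 shares of the deceased (Henrik and Chioma) are combined into a pool of £1,230,000.
That pool (£1,230,000) is divided at the grandchildren's generation equally among Marisol, Hanna, Noor, Xander, and Dagny: £246,000 each.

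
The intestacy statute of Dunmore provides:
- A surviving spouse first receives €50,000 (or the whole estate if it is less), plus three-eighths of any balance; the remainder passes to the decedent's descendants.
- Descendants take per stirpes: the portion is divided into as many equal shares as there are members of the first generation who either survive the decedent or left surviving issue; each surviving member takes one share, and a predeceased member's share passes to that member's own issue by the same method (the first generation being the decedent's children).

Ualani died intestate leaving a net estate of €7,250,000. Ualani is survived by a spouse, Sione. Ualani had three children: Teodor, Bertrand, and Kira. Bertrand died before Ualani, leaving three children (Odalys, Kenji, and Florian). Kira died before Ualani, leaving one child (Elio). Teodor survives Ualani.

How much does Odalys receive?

Odalys receives €500,000.

Sione first takes €50,000, leaving a balance of €7,200,000. Sione then takes three-eighths of the balance (€2,700,000), for a total of €2,750,000. The remaining €4,500,000 passes to the descendants.
The descendants' portion (€4,500,000) is divided into 3 shares of €1,500,000: Teodor takes €1,500,000; Bertrand's €1,500,000 share passes to Bertrand's issue; Kira's €1,500,000 share passes to Kira's issue.
Bertrand's share (€1,500,000) is divided into 3 shares of €500,000: Odalys, Kenji, and Florian each take €500,000.
Kira's share (€1,500,000) passes entirely to Elio.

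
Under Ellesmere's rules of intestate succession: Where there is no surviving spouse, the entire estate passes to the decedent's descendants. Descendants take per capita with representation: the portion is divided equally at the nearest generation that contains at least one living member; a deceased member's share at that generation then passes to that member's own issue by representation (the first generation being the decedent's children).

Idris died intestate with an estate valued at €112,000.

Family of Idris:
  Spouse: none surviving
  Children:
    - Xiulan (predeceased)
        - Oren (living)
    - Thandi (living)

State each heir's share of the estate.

Oren: €56,000; Thandi: €56,000

The entire €112,000 passes to the descendants.
That amount (€112,000) is divided into 2 shares of €56,000: Thandi takes €56,000; Xiulan's €56,000 share passes to Xiulan's issue.
Xiulan's share (€56,000) passes entirely to Oren.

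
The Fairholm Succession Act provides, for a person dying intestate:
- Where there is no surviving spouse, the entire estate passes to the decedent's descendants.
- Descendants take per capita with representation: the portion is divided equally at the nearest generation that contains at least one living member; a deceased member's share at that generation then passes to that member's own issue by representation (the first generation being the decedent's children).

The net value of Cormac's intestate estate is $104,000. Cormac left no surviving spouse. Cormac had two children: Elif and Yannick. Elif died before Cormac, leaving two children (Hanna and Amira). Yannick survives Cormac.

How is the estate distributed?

Hanna: $26,000; Amira: $26,000; Yannick: $52,000

The entire $104,000 passes to the descendants.
That amount ($104,000) is divided into 2 shares of $52,000: Yannick takes $52,000; Elif's $52,000 share passes to Elif's issue.
Elif's share ($52,000) is divided into 2 shares of $26,000: Hanna and Amira each take $26,000.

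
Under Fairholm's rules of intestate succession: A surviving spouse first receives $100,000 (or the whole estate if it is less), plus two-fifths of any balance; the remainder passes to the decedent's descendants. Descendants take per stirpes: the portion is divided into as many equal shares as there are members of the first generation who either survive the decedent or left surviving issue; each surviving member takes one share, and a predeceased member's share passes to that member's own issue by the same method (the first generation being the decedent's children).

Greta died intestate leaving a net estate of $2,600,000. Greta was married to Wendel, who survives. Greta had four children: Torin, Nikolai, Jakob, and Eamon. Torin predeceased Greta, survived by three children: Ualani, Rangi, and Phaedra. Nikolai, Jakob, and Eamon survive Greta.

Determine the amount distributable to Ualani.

Ualani receives $125,000.

Wendel first takes $100,000, leaving a balance of $2,500,000. Wendel then takes two-fifths of the balance ($1,000,000), for a total of $1,100,000. The remaining $1,500,000 passes to the descendants.
The descendants' portion ($1,500,000) is divided into 4 shares of $375,000: Nikolai, Jakob, and Eamon each take $375,000; Torin's $375,000 share passes to Torin's issue.
Torin's share ($375,000) is divided into 3 shares of $125,000: Ualani, Rangi, and Phaedra each take $125,000.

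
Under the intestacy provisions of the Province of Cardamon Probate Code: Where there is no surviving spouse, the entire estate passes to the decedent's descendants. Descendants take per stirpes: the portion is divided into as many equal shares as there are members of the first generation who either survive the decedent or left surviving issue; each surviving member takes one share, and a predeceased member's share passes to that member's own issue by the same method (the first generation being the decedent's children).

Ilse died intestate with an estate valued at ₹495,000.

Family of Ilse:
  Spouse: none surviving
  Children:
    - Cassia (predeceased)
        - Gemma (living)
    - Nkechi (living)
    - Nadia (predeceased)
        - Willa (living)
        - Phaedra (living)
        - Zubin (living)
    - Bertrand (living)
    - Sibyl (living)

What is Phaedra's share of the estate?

The entire ₹495,000 passes to the descendants.
That amount (₹495,000) is divided into 5 shares of ₹99,000: Nkechi, Bertrand, and Sibyl each take ₹99,000; Cassia's ₹99,000 share passes to Cassia's issue; Nadia's ₹99,000 share passes to Nadia's issue.
Cassia's share (₹99,000) passes entirely to Gemma.
Nadia's share (₹99,000) is divided into 3 shares of ₹33,000: Willa, Phaedra, and Zubin each take ₹33,000.

Phaedra receives ₹33,000.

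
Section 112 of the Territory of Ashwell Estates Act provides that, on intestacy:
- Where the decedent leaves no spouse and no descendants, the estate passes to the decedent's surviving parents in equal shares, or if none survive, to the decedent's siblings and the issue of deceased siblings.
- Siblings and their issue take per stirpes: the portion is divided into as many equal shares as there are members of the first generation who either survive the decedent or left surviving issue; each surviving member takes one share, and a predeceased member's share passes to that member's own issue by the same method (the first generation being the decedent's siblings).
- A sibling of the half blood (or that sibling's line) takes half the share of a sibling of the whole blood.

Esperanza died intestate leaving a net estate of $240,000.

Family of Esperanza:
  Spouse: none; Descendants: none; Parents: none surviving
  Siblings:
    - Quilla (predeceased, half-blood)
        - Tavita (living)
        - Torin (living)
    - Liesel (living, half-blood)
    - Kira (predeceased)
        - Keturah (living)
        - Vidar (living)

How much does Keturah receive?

The entire $240,000 passes to the siblings and their issue.
Counting each half-blood sibling's line as half a unit, there are 2 units in $240,000, so one unit is $120,000. Whole-blood lines (Kira) take $120,000 each; half-blood lines (Quilla and Liesel) take $60,000 each.
Quilla's share ($60,000) is divided into 2 shares of $30,000: Tavita and Torin each take $30,000.
Kira's share ($120,000) is divided into 2 shares of $60,000: Keturah and Vidar each take $60,000.

Keturah receives $60,000.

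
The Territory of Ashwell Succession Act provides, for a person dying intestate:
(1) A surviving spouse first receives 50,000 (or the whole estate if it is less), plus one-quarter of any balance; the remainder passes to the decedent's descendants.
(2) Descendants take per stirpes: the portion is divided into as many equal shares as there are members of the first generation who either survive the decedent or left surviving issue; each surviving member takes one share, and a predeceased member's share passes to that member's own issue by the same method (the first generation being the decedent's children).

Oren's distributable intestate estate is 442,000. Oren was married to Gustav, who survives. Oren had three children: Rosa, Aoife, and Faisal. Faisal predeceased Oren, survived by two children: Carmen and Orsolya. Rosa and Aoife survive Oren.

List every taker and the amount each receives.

Gustav first takes 50,000, leaving a balance of 392,000. Gustav then takes one-quarter of the balance (98,000), for a total of 148,000. The remaining 294,000 passes to the descendants.
The descendants' portion (294,000) is divided into 3 shares of 98,000: Rosa and Aoife each take 98,000; Faisal's 98,000 share passes to Faisal's issue.
Faisal's share (98,000) is divided into 2 shares of 49,000: Carmen and Orsolya each take 49,000.

Gustav: 148,000; Rosa: 98,000; Aoife: 98,000; Carmen: 49,000; Orsolya: 49,000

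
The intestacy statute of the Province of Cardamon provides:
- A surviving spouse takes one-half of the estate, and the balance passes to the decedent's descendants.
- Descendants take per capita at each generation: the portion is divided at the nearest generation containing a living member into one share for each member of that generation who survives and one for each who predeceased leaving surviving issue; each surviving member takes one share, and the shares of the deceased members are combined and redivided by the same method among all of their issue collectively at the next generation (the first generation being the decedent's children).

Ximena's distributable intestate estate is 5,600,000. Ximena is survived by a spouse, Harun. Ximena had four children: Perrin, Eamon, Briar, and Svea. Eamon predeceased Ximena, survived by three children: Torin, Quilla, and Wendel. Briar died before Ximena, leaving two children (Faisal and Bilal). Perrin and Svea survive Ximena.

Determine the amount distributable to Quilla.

Quilla receives 280,000.

Harun takes one-half of 5,600,000 = 2,800,000. The remaining 2,800,000 passes to the descendants.
The descendants' portion (2,800,000) is divided at the children's generation into 4 shares of 700,000. Perrin and Svea each take 700,000. The 2 shares of the deceased (Eamon and Briar) are combined into a pool of 1,400,000.
That pool (1,400,000) is divided at the grandchildren's generation equally among Torin, Quilla, Wendel, Faisal, and Bilal: 280,000 each.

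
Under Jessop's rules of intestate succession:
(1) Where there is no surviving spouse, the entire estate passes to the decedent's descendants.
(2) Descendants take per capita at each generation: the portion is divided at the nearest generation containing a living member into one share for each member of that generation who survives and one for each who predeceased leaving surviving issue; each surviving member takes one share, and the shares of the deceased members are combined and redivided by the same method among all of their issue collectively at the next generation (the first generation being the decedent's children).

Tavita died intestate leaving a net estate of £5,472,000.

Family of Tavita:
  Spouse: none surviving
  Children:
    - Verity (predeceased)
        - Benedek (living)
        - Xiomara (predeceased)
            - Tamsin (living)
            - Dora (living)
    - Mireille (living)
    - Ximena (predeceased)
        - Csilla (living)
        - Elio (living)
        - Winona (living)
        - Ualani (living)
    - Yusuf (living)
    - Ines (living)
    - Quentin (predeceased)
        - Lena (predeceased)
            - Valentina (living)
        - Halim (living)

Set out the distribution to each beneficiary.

The entire £5,472,000 passes to the descendants.
That amount (£5,472,000) is divided at the children's generation into 6 shares of £912,000. Mireille, Yusuf, and Ines each take £912,000. The 3 shares of the deceased (Verity, Ximena, and Quentin) are combined into a pool of £2,736,000.
That pool (£2,736,000) is divided at the grandchildren's generation into 8 shares of £342,000. Benedek, Csilla, Elio, Winona, Ualani, and Halim each take £342,000. The 2 shares of the deceased (Xiomara and Lena) are combined into a pool of £684,000.
That pool (£684,000) is divided at the great-grandchildren's generation equally among Tamsin, Dora, and Valentina: £228,000 each.

Benedek: £342,000; Tamsin: £228,000; Dora: £228,000; Mireille: £912,000; Csilla: £342,000; Elio: £342,000; Winona: £342,000; Ualani: £342,000; Yusuf: £912,000; Ines: £912,000; Valentina: £228,000; Halim: £342,000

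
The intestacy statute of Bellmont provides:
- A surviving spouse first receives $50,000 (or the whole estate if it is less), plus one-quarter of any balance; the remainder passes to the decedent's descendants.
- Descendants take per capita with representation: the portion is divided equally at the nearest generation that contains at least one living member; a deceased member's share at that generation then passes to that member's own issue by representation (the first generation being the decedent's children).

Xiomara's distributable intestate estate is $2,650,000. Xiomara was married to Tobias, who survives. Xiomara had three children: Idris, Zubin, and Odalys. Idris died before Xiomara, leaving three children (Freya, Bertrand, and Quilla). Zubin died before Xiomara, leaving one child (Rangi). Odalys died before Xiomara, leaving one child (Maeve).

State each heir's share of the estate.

Tobias first takes $50,000, leaving a balance of $2,600,000. Tobias then takes one-quarter of the balance ($650,000), for a total of $700,000. The remaining $1,950,000 passes to the descendants.
No child survives, so the initial division is made at the grandchildren's generation.
The descendants' portion ($1,950,000) is divided into 5 shares of $390,000: Freya, Bertrand, Quilla, Rangi, and Maeve each take $390,000.

Tobias: $700,000; Freya: $390,000; Bertrand: $390,000; Quilla: $390,000; Rangi: $390,000; Maeve: $390,000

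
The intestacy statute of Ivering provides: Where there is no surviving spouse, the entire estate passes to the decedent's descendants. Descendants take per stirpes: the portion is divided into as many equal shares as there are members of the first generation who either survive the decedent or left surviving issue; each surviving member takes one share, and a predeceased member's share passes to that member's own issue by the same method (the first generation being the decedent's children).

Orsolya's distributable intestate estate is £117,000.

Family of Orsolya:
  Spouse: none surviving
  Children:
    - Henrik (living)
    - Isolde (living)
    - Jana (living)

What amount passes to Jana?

Jana receives £39,000.

The entire £117,000 passes to the descendants.
That amount (£117,000) is divided into 3 shares of £39,000: Henrik, Isolde, and Jana each take £39,000.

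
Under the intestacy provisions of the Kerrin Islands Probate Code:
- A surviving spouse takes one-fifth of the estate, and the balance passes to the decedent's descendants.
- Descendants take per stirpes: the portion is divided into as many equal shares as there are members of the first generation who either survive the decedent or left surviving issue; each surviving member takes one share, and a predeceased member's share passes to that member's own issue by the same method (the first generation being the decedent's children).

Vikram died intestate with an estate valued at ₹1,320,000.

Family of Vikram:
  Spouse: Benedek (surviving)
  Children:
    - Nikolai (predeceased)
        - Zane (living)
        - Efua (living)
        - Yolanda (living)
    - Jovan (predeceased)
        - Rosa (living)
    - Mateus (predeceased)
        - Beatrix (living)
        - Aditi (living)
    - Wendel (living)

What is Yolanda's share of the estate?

Yolanda receives ₹88,000.

Benedek takes one-fifth of ₹1,320,000 = ₹264,000. The remaining ₹1,056,000 passes to the descendants.
The descendants' portion (₹1,056,000) is divided into 4 shares of ₹264,000: Wendel takes ₹264,000; Nikolai's ₹264,000 share passes to Nikolai's issue; Jovan's ₹264,000 share passes to Jovan's issue; Mateus's ₹264,000 share passes to Mateus's issue.
Nikolai's share (₹264,000) is divided into 3 shares of ₹88,000: Zane, Efua, and Yolanda each take ₹88,000.
Jovan's share (₹264,000) passes entirely to Rosa.
Mateus's share (₹264,000) is divided into 2 shares of ₹132,000: Beatrix and Aditi each take ₹132,000.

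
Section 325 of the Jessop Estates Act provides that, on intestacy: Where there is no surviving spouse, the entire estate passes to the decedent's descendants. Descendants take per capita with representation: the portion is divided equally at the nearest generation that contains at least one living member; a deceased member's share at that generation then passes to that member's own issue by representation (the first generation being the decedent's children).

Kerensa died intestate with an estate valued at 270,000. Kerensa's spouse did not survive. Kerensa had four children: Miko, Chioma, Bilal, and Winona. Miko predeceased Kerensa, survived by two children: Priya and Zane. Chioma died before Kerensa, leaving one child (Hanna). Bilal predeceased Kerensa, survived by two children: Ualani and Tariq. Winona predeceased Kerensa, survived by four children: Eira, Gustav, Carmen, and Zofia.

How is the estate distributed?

The entire 270,000 passes to the descendants.
No child survives, so the initial division is made at the grandchildren's generation.
That amount (270,000) is divided into 9 shares of 30,000: Priya, Zane, Hanna, Ualani, Tariq, Eira, Gustav, Carmen, and Zofia each take 30,000.

Priya: 30,000; Zane: 30,000; Hanna: 30,000; Ualani: 30,000; Tariq: 30,000; Eira: 30,000; Gustav: 30,000; Carmen: 30,000; Zofia: 30,000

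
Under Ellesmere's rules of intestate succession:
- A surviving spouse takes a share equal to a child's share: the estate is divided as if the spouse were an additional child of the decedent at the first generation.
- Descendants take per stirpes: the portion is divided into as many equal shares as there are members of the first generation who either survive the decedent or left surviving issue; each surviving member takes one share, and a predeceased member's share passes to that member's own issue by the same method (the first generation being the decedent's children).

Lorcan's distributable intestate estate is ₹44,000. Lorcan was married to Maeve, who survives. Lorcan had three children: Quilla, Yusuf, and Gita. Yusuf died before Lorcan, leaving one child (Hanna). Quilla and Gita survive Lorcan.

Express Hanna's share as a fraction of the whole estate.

The spouse counts as an additional share at the children's level, so there are 4 primary shares of ₹11,000. Maeve takes one such share (₹11,000).
The children's combined portion (₹33,000) is divided into 3 shares of ₹11,000: Quilla and Gita each take ₹11,000; Yusuf's ₹11,000 share passes to Yusuf's issue.
Yusuf's share (₹11,000) passes entirely to Hanna.

Hanna receives 1/4 of the estate.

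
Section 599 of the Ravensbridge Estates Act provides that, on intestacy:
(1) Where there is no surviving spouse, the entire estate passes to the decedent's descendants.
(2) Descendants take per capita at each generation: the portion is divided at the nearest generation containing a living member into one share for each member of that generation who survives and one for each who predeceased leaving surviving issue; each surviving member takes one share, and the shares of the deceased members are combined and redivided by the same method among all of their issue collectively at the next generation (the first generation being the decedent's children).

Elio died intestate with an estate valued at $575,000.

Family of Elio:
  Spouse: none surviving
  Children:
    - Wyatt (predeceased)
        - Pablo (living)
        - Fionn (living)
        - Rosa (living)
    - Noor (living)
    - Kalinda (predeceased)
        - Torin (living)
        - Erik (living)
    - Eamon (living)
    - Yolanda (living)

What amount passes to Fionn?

Fionn receives $46,000.

The entire $575,000 passes to the descendants.
That amount ($575,000) is divided at the children's generation into 5 shares of $115,000. Noor, Eamon, and Yolanda each take $115,000. The 2 shares of the deceased (Wyatt and Kalinda) are combined into a pool of $230,000.
That pool ($230,000) is divided at the grandchildren's generation equally among Pablo, Fionn, Rosa, Torin, and Erik: $46,000 each.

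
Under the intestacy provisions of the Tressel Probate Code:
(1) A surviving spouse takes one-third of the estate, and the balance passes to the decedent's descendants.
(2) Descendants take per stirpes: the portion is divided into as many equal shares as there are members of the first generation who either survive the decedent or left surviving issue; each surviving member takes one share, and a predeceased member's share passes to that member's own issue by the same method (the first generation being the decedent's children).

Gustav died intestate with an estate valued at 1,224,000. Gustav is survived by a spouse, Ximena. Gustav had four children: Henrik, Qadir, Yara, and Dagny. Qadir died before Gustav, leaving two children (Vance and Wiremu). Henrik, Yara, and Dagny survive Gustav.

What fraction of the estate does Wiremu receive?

Wiremu receives 1/12 of the estate.

Ximena takes one-third of 1,224,000 = 408,000. The remaining 816,000 passes to the descendants.
The descendants' portion (816,000) is divided into 4 shares of 204,000: Henrik, Yara, and Dagny each take 204,000; Qadir's 204,000 share passes to Qadir's issue.
Qadir's share (204,000) is divided into 2 shares of 102,000: Vance and Wiremu each take 102,000.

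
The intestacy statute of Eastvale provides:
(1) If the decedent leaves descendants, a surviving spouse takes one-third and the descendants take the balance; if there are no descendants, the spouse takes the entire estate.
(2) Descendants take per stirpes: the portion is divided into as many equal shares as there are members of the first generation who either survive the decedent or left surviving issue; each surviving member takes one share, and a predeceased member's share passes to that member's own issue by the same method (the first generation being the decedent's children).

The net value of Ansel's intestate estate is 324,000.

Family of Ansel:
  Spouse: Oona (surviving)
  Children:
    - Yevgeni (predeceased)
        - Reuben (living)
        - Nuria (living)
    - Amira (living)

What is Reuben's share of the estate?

Reuben receives 54,000.

Oona takes one-third of 324,000 = 108,000. The remaining 216,000 passes to the descendants.
The descendants' portion (216,000) is divided into 2 shares of 108,000: Amira takes 108,000; Yevgeni's 108,000 share passes to Yevgeni's issue.
Yevgeni's share (108,000) is divided into 2 shares of 54,000: Reuben and Nuria each take 54,000.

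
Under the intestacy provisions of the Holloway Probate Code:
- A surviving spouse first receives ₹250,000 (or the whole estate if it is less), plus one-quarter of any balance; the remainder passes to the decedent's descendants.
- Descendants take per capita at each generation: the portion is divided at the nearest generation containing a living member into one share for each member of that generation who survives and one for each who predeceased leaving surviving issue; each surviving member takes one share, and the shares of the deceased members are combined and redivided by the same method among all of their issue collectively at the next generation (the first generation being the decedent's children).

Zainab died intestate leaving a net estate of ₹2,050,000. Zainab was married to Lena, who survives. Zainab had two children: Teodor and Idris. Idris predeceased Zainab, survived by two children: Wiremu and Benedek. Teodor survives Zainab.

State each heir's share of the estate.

Lena: ₹700,000; Teodor: ₹675,000; Wiremu: ₹337,500; Benedek: ₹337,500

Lena first takes ₹250,000, leaving a balance of ₹1,800,000. Lena then takes one-quarter of the balance (₹450,000), for a total of ₹700,000. The remaining ₹1,350,000 passes to the descendants.
The descendants' portion (₹1,350,000) is divided at the children's generation into 2 shares of ₹675,000. Teodor takes ₹675,000. The remaining share for the deceased Idris (₹675,000) is carried to the next generation.
That pool (₹675,000) is divided at the grandchildren's generation equally among Wiremu and Benedek: ₹337,500 each.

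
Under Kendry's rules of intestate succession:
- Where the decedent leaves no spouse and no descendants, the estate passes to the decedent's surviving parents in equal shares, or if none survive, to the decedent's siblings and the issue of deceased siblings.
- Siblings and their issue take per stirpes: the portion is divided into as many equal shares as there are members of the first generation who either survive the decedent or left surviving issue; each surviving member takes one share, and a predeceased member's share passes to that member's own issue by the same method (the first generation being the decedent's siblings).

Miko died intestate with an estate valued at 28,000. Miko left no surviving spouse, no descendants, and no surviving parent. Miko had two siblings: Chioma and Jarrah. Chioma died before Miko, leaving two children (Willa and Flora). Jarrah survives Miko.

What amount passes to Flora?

The entire 28,000 passes to the siblings and their issue.
That amount (28,000) is divided into 2 shares of 14,000: Jarrah takes 14,000; Chioma's 14,000 share passes to Chioma's issue.
Chioma's share (14,000) is divided into 2 shares of 7,000: Willa and Flora each take 7,000.

Flora receives 7,000.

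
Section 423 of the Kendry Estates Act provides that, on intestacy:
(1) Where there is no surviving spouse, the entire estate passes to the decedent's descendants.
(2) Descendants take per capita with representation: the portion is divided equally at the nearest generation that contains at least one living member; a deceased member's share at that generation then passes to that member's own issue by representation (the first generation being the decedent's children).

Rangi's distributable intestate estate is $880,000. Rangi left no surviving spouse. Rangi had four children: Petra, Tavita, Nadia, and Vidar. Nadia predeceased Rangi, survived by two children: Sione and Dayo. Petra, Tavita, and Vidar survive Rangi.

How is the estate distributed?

Petra: $220,000; Tavita: $220,000; Sione: $110,000; Dayo: $110,000; Vidar: $220,000

The entire $880,000 passes to the descendants.
That amount ($880,000) is divided into 4 shares of $220,000: Petra, Tavita, and Vidar each take $220,000; Nadia's $220,000 share passes to Nadia's issue.
Nadia's share ($220,000) is divided into 2 shares of $110,000: Sione and Dayo each take $110,000.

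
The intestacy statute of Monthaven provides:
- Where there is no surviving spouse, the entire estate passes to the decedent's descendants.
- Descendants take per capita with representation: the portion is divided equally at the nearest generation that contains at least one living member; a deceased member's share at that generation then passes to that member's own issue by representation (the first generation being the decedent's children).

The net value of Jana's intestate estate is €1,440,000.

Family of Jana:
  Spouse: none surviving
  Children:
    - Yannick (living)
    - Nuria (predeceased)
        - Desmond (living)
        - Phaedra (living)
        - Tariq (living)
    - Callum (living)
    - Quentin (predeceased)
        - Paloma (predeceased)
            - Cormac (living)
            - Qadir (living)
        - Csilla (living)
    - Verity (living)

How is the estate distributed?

The entire €1,440,000 passes to the descendants.
That amount (€1,440,000) is divided into 5 shares of €288,000: Yannick, Callum, and Verity each take €288,000; Nuria's €288,000 share passes to Nuria's issue; Quentin's €288,000 share passes to Quentin's issue.
Nuria's share (€288,000) is divided into 3 shares of €96,000: Desmond, Phaedra, and Tariq each take €96,000.
Quentin's share (€288,000) is divided into 2 shares of €144,000: Csilla takes €144,000; Paloma's €144,000 share passes to Paloma's issue.
Paloma's share (€144,000) is divided into 2 shares of €72,000: Cormac and Qadir each take €72,000.

Yannick: €288,000; Desmond: €96,000; Phaedra: €96,000; Tariq: €96,000; Callum: €288,000; Cormac: €72,000; Qadir: €72,000; Csilla: €144,000; Verity: €288,000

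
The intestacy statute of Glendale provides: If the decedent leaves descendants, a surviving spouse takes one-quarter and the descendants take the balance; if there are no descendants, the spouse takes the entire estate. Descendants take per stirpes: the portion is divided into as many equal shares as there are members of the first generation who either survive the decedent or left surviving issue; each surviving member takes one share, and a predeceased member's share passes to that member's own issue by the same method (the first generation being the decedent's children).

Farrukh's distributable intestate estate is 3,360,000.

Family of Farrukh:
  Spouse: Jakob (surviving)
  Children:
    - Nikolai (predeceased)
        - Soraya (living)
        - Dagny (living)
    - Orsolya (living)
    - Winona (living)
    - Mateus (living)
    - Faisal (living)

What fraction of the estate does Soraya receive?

Jakob takes one-quarter of 3,360,000 = 840,000. The remaining 2,520,000 passes to the descendants.
The descendants' portion (2,520,000) is divided into 5 shares of 504,000: Orsolya, Winona, Mateus, and Faisal each take 504,000; Nikolai's 504,000 share passes to Nikolai's issue.
Nikolai's share (504,000) is divided into 2 shares of 252,000: Soraya and Dagny each take 252,000.

Soraya receives 3/40 of the estate.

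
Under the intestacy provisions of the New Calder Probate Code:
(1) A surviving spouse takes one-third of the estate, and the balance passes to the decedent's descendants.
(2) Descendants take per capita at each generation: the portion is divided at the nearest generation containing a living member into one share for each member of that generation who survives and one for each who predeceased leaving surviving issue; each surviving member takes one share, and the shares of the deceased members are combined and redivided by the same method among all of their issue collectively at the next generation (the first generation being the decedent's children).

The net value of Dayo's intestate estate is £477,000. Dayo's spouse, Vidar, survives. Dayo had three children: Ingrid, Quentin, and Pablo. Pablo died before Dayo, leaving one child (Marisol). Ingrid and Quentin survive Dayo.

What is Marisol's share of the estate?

Marisol receives £106,000.

Vidar takes one-third of £477,000 = £159,000. The remaining £318,000 passes to the descendants.
The descendants' portion (£318,000) is divided at the children's generation into 3 shares of £106,000. Ingrid and Quentin each take £106,000. The remaining share for the deceased Pablo (£106,000) is carried to the next generation.
That pool (£106,000) passes entirely to Marisol, the sole taker at the grandchildren's generation.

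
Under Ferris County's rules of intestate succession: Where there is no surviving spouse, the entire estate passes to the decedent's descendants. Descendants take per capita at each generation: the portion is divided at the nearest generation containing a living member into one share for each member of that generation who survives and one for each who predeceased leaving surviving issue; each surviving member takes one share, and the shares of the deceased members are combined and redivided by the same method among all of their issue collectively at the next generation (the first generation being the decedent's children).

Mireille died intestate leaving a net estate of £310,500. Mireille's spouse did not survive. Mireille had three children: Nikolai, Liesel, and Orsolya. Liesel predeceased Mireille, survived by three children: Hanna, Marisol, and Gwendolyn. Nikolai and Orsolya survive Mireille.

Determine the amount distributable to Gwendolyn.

The entire £310,500 passes to the descendants.
That amount (£310,500) is divided at the children's generation into 3 shares of £103,500. Nikolai and Orsolya each take £103,500. The remaining share for the deceased Liesel (£103,500) is carried to the next generation.
That pool (£103,500) is divided at the grandchildren's generation equally among Hanna, Marisol, and Gwendolyn: £34,500 each.

Gwendolyn receives £34,500.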